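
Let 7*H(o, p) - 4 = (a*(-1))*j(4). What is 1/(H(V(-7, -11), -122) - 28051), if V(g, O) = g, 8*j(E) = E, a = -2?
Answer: -7/196352 ≈ -3.5650e-5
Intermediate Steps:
j(E) = E/8
H(o, p) = 5/7 (H(o, p) = 4/7 + ((-2*(-1))*((⅛)*4))/7 = 4/7 + (2*(½))/7 = 4/7 + (⅐)*1 = 4/7 + ⅐ = 5/7)
1/(H(V(-7, -11), -122) - 28051) = 1/(5/7 - 28051) = 1/(-196352/7) = -7/196352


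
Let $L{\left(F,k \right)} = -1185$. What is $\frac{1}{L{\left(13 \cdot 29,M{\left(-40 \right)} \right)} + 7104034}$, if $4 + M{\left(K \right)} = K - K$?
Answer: $\frac{1}{7102849} \approx 1.4079 \cdot 10^{-7}$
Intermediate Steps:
$M{\left(K \right)} = -4$ ($M{\left(K \right)} = -4 + \left(K - K\right) = -4 + 0 = -4$)
$\frac{1}{L{\left(13 \cdot 29,M{\left(-40 \right)} \right)} + 7104034} = \frac{1}{-1185 + 7104034} = \frac{1}{7102849}$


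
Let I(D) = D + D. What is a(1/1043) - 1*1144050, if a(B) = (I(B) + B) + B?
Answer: -1193244146/1043 ≈ -1.1441e+6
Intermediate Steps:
I(D) = 2*D
a(B) = 4*B (a(B) = (2*B + B) + B = 3*B + B = 4*B)
a(1/1043) - 1*1144050 = 4/1043 - 1*1144050 = 4*(1/1043) - 1144050 = 4/1043 - 1144050 = -1193244146/1043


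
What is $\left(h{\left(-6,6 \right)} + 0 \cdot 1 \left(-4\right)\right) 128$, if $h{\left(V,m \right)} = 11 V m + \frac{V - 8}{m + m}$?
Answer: $- \frac{152512}{3} \approx -50837.0$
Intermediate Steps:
$h{\left(V,m \right)} = \frac{-8 + V}{2 m} + 11 V m$ ($h{\left(V,m \right)} = 11 V m + \frac{-8 + V}{2 m} = \frac{-8 + V}{2 m} + 11 V m$)
$\left(h{\left(-6,6 \right)} + 0 \cdot 1 \left(-4\right)\right) 128 = \left(\frac{-8 - 6 + 22 \left(-6\right) 6^{2}}{2 \cdot 6} + 0 \cdot 1 \left(-4\right)\right) 128 = \left(\frac{1}{2} \cdot \frac{1}{6} \left(-8 - 6 + 22 \left(-6\right) 36\right) + 0 \left(-4\right)\right) 128 = \left(\frac{1}{2} \cdot \frac{1}{6} \left(-8 - 6 - 4752\right) + 0\right) 128 = \left(\frac{1}{2} \cdot \frac{1}{6} \left(-4766\right) + 0\right) 128 = \left(- \frac{2383}{6} + 0\right) 128 = \left(- \frac{2383}{6}\right) 128 = - \frac{152512}{3}$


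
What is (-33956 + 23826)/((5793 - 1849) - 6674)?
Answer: 1013/273 ≈ 3.7106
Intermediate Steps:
(-33956 + 23826)/((5793 - 1849) - 6674) = -10130/(3944 - 6674) = -10130/(-2730) = -10130*(-1/2730) = 1013/273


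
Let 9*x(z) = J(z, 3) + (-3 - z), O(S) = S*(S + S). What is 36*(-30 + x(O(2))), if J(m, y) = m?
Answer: -1092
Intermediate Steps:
O(S) = 2*S² (O(S) = S*(2*S) = 2*S²)
x(z) = -⅓ (x(z) = (z + (-3 - z))/9 = (⅑)*(-3) = -⅓)
36*(-30 + x(O(2))) = 36*(-30 - ⅓) = 36*(-91/3) = -1092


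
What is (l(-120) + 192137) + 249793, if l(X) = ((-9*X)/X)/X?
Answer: 17677203/40 ≈ 4.4193e+5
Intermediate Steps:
l(X) = -9/X
(l(-120) + 192137) + 249793 = (-9/(-120) + 192137) + 249793 = (-9*(-1/120) + 192137) + 249793 = (3/40 + 192137) + 249793 = 7685483/40 + 249793 = 17677203/40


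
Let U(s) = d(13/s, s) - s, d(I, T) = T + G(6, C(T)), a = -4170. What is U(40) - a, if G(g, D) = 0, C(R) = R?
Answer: 4170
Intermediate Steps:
d(I, T) = T (d(I, T) = T + 0 = T)
U(s) = 0 (U(s) = s - s = 0)
U(40) - a = 0 - 1*(-4170) = 0 + 4170 = 4170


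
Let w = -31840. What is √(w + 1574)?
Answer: I*√30266 ≈ 173.97*I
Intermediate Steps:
√(w + 1574) = √(-31840 + 1574) = √(-30266) = I*√30266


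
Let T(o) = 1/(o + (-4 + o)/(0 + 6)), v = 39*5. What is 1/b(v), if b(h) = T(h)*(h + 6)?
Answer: 1361/1206 ≈ 1.1285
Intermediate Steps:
v = 195
T(o) = 1/(-⅔ + 7*o/6) (T(o) = 1/(o + (-4 + o)/6) = 1/(o + (-4 + o)*(⅙)) = 1/(o + (-⅔ + o/6)) = 1/(-⅔ + 7*o/6))
b(h) = 6*(6 + h)/(-4 + 7*h) (b(h) = (6/(-4 + 7*h))*(h + 6) = (6/(-4 + 7*h))*(6 + h) = 6*(6 + h)/(-4 + 7*h))
1/b(v) = 1/(6*(6 + 195)/(-4 + 7*195)) = 1/(6*201/(-4 + 1365)) = 1/(6*201/1361) = 1/(6*(1/1361)*201) = 1/(1206/1361) = 1361/1206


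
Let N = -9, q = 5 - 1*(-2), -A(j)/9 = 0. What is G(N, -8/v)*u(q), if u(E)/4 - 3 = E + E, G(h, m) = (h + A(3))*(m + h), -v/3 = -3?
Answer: 6052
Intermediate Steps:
v = 9 (v = -3*(-3) = 9)
A(j) = 0 (A(j) = -9*0 = 0)
q = 7 (q = 5 + 2 = 7)
G(h, m) = h*(h + m) (G(h, m) = (h + 0)*(m + h) = h*(h + m))
u(E) = 12 + 8*E (u(E) = 12 + 4*(E + E) = 12 + 4*(2*E) = 12 + 8*E)
G(N, -8/v)*u(q) = (-9*(-9 - 8/9))*(12 + 8*7) = (-9*(-9 - 8*⅑))*(12 + 56) = -9*(-9 - 8/9)*68 = -9*(-89/9)*68 = 89*68 = 6052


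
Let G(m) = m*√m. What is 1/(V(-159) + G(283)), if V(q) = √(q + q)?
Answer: 1/(283*√283 + I*√318) ≈ 0.00021005 - 7.868e-7*I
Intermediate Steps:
V(q) = √2*√q (V(q) = √(2*q) = √2*√q)
G(m) = m^(3/2)
1/(V(-159) + G(283)) = 1/(√2*√(-159) + 283^(3/2)) = 1/(√2*(I*√159) + 283*√283) = 1/(I*√318 + 283*√283) = 1/(283*√283 + I*√318)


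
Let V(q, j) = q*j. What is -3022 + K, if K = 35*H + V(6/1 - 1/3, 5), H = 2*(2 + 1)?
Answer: -8351/3 ≈ -2783.7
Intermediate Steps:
V(q, j) = j*q
H = 6 (H = 2*3 = 6)
K = 715/3 (K = 35*6 + 5*(6/1 - 1/3) = 210 + 5*(6*1 - 1*⅓) = 210 + 5*(6 - ⅓) = 210 + 5*(17/3) = 210 + 85/3 = 715/3 ≈ 238.33)
-3022 + K = -3022 + 715/3 = -8351/3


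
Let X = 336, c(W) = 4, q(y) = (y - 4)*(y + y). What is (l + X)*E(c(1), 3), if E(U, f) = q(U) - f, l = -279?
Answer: -171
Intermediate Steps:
q(y) = 2*y*(-4 + y) (q(y) = (-4 + y)*(2*y) = 2*y*(-4 + y))
E(U, f) = -f + 2*U*(-4 + U) (E(U, f) = 2*U*(-4 + U) - f = -f + 2*U*(-4 + U))
(l + X)*E(c(1), 3) = (-279 + 336)*(-1*3 + 2*4*(-4 + 4)) = 57*(-3 + 2*4*0) = 57*(-3 + 0) = 57*(-3) = -171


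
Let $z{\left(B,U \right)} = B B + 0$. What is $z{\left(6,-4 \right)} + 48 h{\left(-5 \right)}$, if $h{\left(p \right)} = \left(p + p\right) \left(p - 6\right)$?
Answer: $5316$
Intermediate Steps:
$z{\left(B,U \right)} = B^{2}$ ($z{\left(B,U \right)} = B^{2} + 0 = B^{2}$)
$h{\left(p \right)} = 2 p \left(-6 + p\right)$
$z{\left(6,-4 \right)} + 48 h{\left(-5 \right)} = 6^{2} + 48 \cdot 2 \left(-5\right) \left(-6 - 5\right) = 36 + 48 \cdot 2 \left(-5\right) \left(-11\right) = 36 + 48 \cdot 110 = 36 + 5280 = 5316$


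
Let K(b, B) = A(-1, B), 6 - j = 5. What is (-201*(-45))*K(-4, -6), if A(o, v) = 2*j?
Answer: 18090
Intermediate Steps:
j = 1 (j = 6 - 1*5 = 6 - 5 = 1)
A(o, v) = 2 (A(o, v) = 2*1 = 2)
K(b, B) = 2
(-201*(-45))*K(-4, -6) = -201*(-45)*2 = 9045*2 = 18090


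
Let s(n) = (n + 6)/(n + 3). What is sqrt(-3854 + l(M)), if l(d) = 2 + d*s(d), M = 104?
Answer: 2*I*sqrt(10719367)/107 ≈ 61.197*I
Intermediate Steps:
s(n) = (6 + n)/(3 + n)
l(d) = 2 + d*(6 + d)/(3 + d) (l(d) = 2 + d*((6 + d)/(3 + d)) = 2 + d*(6 + d)/(3 + d))
sqrt(-3854 + l(M)) = sqrt(-3854 + (6 + 104**2 + 8*104)/(3 + 104)) = sqrt(-3854 + (6 + 10816 + 832)/107) = sqrt(-3854 + (1/107)*11654) = sqrt(-3854 + 11654/107) = sqrt(-400724/107) = 2*I*sqrt(10719367)/107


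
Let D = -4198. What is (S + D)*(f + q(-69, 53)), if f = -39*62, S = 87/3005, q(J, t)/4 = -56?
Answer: 33328573726/3005 ≈ 1.1091e+7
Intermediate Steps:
q(J, t) = -224 (q(J, t) = 4*(-56) = -224)
S = 87/3005 (S = 87*(1/3005) = 87/3005 ≈ 0.028952)
f = -2418
(S + D)*(f + q(-69, 53)) = (87/3005 - 4198)*(-2418 - 224) = -12614903/3005*(-2642) = 33328573726/3005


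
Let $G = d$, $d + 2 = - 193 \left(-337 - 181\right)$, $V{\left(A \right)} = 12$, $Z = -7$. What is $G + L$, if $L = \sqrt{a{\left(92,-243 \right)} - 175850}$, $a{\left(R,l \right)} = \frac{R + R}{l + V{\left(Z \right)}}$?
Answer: $99972 + \frac{i \sqrt{9383574354}}{231} \approx 99972.0 + 419.35 i$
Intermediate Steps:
$a{\left(R,l \right)} = \frac{2 R}{12 + l}$ ($a{\left(R,l \right)} = \frac{R + R}{l + 12} = \frac{2 R}{12 + l}$)
$d = 99972$ ($d = -2 - 193 \left(-337 - 181\right) = -2 - -99974 = -2 + 99974 = 99972$)
$L = \frac{i \sqrt{9383574354}}{231}$ ($L = \sqrt{2 \cdot 92 \frac{1}{12 - 243} - 175850} = \sqrt{2 \cdot 92 \frac{1}{-231} - 175850} = \sqrt{2 \cdot 92 \left(- \frac{1}{231}\right) - 175850} = \sqrt{- \frac{184}{231} - 175850} = \sqrt{- \frac{40621534}{231}} = \frac{i \sqrt{9383574354}}{231} \approx 419.35 i$)
$G = 99972$
$G + L = 99972 + \frac{i \sqrt{9383574354}}{231}$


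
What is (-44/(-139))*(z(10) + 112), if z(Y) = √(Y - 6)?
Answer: 5016/139 ≈ 36.086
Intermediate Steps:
z(Y) = √(-6 + Y)
(-44/(-139))*(z(10) + 112) = (-44/(-139))*(√(-6 + 10) + 112) = (-44*(-1/139))*(√4 + 112) = 44*(2 + 112)/139 = (44/139)*114 = 5016/139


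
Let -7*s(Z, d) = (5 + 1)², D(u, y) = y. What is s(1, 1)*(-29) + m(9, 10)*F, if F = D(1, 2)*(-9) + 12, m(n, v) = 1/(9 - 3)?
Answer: 1037/7 ≈ 148.14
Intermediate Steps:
s(Z, d) = -36/7 (s(Z, d) = -(5 + 1)²/7 = -⅐*6² = -⅐*36 = -36/7)
m(n, v) = ⅙ (m(n, v) = 1/6 = ⅙)
F = -6 (F = 2*(-9) + 12 = -18 + 12 = -6)
s(1, 1)*(-29) + m(9, 10)*F = -36/7*(-29) + (⅙)*(-6) = 1044/7 - 1 = 1037/7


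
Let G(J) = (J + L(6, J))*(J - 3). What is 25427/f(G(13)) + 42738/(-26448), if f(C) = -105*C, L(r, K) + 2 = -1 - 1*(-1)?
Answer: -97176433/25456200 ≈ -3.8174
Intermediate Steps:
L(r, K) = -2 (L(r, K) = -2 + (-1 - 1*(-1)) = -2 + (-1 + 1) = -2 + 0 = -2)
G(J) = (-3 + J)*(-2 + J) (G(J) = (J - 2)*(J - 3) = (-2 + J)*(-3 + J) = (-3 + J)*(-2 + J))
25427/f(G(13)) + 42738/(-26448) = 25427/((-105*(6 + 13**2 - 5*13))) + 42738/(-26448) = 25427/((-105*(6 + 169 - 65))) + 42738*(-1/26448) = 25427/((-105*110)) - 7123/4408 = 25427/(-11550) - 7123/4408 = 25427*(-1/11550) - 7123/4408 = -25427/11550 - 7123/4408 = -97176433/25456200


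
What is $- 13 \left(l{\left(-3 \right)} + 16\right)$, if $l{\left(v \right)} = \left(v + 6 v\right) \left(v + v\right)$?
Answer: $-1846$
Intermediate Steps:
$l{\left(v \right)} = 14 v^{2}$ ($l{\left(v \right)} = 7 v 2 v = 14 v^{2}$)
$- 13 \left(l{\left(-3 \right)} + 16\right) = - 13 \left(14 \left(-3\right)^{2} + 16\right) = - 13 \left(14 \cdot 9 + 16\right) = - 13 \left(126 + 16\right) = \left(-13\right) 142 = -1846$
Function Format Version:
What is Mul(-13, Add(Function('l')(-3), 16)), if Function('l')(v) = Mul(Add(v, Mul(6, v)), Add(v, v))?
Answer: -1846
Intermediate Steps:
Function('l')(v) = Mul(14, Pow(v, 2)) (Function('l')(v) = Mul(Mul(7, v), Mul(2, v)) = Mul(14, Pow(v, 2)))
Mul(-13, Add(Function('l')(-3), 16)) = Mul(-13, Add(Mul(14, Pow(-3, 2)), 16)) = Mul(-13, Add(Mul(14, 9), 16)) = Mul(-13, Add(126, 16)) = Mul(-13, 142) = -1846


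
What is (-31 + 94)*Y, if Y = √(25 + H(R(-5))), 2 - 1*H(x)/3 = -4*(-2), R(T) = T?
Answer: 63*√7 ≈ 166.68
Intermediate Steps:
H(x) = -18 (H(x) = 6 - (-12)*(-2) = 6 - 3*8 = 6 - 24 = -18)
Y = √7 (Y = √(25 - 18) = √7 ≈ 2.6458)
(-31 + 94)*Y = (-31 + 94)*√7 = 63*√7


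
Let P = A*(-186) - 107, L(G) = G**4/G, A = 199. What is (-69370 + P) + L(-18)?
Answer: -112323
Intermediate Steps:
L(G) = G**3
P = -37121 (P = 199*(-186) - 107 = -37014 - 107 = -37121)
(-69370 + P) + L(-18) = (-69370 - 37121) + (-18)**3 = -106491 - 5832 = -112323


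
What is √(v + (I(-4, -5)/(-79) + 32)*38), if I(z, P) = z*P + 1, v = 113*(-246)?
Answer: 2*I*√41490326/79 ≈ 163.07*I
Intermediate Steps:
v = -27798
I(z, P) = 1 + P*z (I(z, P) = P*z + 1 = 1 + P*z)
√(v + (I(-4, -5)/(-79) + 32)*38) = √(-27798 + ((1 - 5*(-4))/(-79) + 32)*38) = √(-27798 + ((1 + 20)*(-1/79) + 32)*38) = √(-27798 + (21*(-1/79) + 32)*38) = √(-27798 + (-21/79 + 32)*38) = √(-27798 + (2507/79)*38) = √(-27798 + 95266/79) = √(-2100776/79) = 2*I*√41490326/79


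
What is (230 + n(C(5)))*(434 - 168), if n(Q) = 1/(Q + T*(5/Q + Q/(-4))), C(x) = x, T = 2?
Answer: 551152/9 ≈ 61239.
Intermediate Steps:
n(Q) = 1/(Q/2 + 10/Q) (n(Q) = 1/(Q + 2*(5/Q + Q/(-4))) = 1/(Q + 2*(5/Q + Q*(-1/4))) = 1/(Q + 2*(5/Q - Q/4)) = 1/(Q + (10/Q - Q/2)) = 1/(Q/2 + 10/Q))
(230 + n(C(5)))*(434 - 168) = (230 + 2*5/(20 + 5**2))*(434 - 168) = (230 + 2*5/(20 + 25))*266 = (230 + 2*5/45)*266 = (230 + 2*5*(1/45))*266 = (230 + 2/9)*266 = (2072/9)*266 = 551152/9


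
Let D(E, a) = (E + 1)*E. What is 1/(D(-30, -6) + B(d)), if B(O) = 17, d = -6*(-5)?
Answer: 1/887 ≈ 0.0011274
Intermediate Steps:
D(E, a) = E*(1 + E) (D(E, a) = (1 + E)*E = E*(1 + E))
d = 30
1/(D(-30, -6) + B(d)) = 1/(-30*(1 - 30) + 17) = 1/(-30*(-29) + 17) = 1/(870 + 17) = 1/887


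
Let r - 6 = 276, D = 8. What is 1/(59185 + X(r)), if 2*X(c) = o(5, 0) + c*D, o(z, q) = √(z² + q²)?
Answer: 2/120631 ≈ 1.6579e-5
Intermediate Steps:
o(z, q) = √(q² + z²)
r = 282 (r = 6 + 276 = 282)
X(c) = 5/2 + 4*c (X(c) = (√(0² + 5²) + c*8)/2 = (√(0 + 25) + 8*c)/2 = (√25 + 8*c)/2 = (5 + 8*c)/2 = 5/2 + 4*c)
1/(59185 + X(r)) = 1/(59185 + (5/2 + 4*282)) = 1/(59185 + (5/2 + 1128)) = 1/(59185 + 2261/2) = 1/(120631/2) = 2/120631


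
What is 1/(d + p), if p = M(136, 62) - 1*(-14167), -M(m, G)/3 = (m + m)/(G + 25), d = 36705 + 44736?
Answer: 29/2772360 ≈ 1.0460e-5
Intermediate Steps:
d = 81441
M(m, G) = -6*m/(25 + G) (M(m, G) = -3*(m + m)/(G + 25) = -3*2*m/(25 + G) = -6*m/(25 + G))
p = 410571/29 (p = -6*136/(25 + 62) - 1*(-14167) = -6*136/87 + 14167 = -6*136*1/87 + 14167 = -272/29 + 14167 = 410571/29 ≈ 14158.)
1/(d + p) = 1/(81441 + 410571/29) = 1/(2772360/29) = 29/2772360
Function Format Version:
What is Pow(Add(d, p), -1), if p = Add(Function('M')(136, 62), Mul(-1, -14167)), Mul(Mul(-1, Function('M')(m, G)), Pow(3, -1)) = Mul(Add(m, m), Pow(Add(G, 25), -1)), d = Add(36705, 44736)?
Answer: Rational(29, 2772360) ≈ 1.0460e-5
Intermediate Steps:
d = 81441
Function('M')(m, G) = Mul(-6, m, Pow(Add(25, G), -1)) (Function('M')(m, G) = Mul(-3, Mul(Add(m, m), Pow(Add(G, 25), -1))) = Mul(-3, Mul(Mul(2, m), Pow(Add(25, G), -1))) = Mul(-3, Mul(2, m, Pow(Add(25, G), -1))) = Mul(-6, m, Pow(Add(25, G), -1)))
p = Rational(410571, 29) (p = Add(Mul(-6, 136, Pow(Add(25, 62), -1)), Mul(-1, -14167)) = Add(Mul(-6, 136, Pow(87, -1)), 14167) = Add(Mul(-6, 136, Rational(1, 87)), 14167) = Add(Rational(-272, 29), 14167) = Rational(410571, 29) ≈ 14158.)
Pow(Add(d, p), -1) = Pow(Add(81441, Rational(410571, 29)), -1) = Pow(Rational(2772360, 29), -1) = Rational(29, 2772360)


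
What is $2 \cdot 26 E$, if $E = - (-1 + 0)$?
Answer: $52$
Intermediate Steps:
$E = 1$ ($E = \left(-1\right) \left(-1\right) = 1$)
$2 \cdot 26 E = 2 \cdot 26 \cdot 1 = 52 \cdot 1 = 52$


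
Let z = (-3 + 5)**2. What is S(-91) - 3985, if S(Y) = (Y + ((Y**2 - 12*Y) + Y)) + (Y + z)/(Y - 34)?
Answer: 650837/125 ≈ 5206.7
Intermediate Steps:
z = 4 (z = 2**2 = 4)
S(Y) = Y**2 - 10*Y + (4 + Y)/(-34 + Y) (S(Y) = (Y + ((Y**2 - 12*Y) + Y)) + (Y + 4)/(Y - 34) = (Y + (Y**2 - 11*Y)) + (4 + Y)/(-34 + Y) = (Y**2 - 10*Y) + (4 + Y)/(-34 + Y) = Y**2 - 10*Y + (4 + Y)/(-34 + Y))
S(-91) - 3985 = (4 + (-91)**3 - 44*(-91)**2 + 341*(-91))/(-34 - 91) - 3985 = (4 - 753571 - 44*8281 - 31031)/(-125) - 3985 = -(4 - 753571 - 364364 - 31031)/125 - 3985 = -1/125*(-1148962) - 3985 = 1148962/125 - 3985 = 650837/125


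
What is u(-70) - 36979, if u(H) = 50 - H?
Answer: -36859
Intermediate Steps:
u(-70) - 36979 = (50 - 1*(-70)) - 36979 = (50 + 70) - 36979 = 120 - 36979 = -36859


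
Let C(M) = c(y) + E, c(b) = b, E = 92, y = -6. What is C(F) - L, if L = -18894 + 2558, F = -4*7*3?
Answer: 16422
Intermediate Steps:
F = -84 (F = -28*3 = -84)
C(M) = 86 (C(M) = -6 + 92 = 86)
L = -16336
C(F) - L = 86 - 1*(-16336) = 86 + 16336 = 16422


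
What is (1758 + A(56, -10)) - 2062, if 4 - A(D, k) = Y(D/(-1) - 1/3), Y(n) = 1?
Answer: -301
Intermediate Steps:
A(D, k) = 3 (A(D, k) = 4 - 1*1 = 4 - 1 = 3)
(1758 + A(56, -10)) - 2062 = (1758 + 3) - 2062 = 1761 - 2062 = -301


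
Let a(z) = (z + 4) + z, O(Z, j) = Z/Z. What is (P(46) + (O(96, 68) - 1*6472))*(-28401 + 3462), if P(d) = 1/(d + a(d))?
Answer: 22915973259/142 ≈ 1.6138e+8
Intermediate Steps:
O(Z, j) = 1
a(z) = 4 + 2*z (a(z) = (4 + z) + z = 4 + 2*z)
P(d) = 1/(4 + 3*d) (P(d) = 1/(d + (4 + 2*d)) = 1/(4 + 3*d))
(P(46) + (O(96, 68) - 1*6472))*(-28401 + 3462) = (1/(4 + 3*46) + (1 - 1*6472))*(-28401 + 3462) = (1/(4 + 138) + (1 - 6472))*(-24939) = (1/142 - 6471)*(-24939) = -918881/142*(-24939) = 22915973259/142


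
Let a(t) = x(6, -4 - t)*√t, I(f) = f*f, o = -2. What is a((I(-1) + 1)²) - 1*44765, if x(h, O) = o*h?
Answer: -44789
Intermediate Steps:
I(f) = f²
x(h, O) = -2*h
a(t) = -12*√t (a(t) = (-2*6)*√t = -12*√t)
a((I(-1) + 1)²) - 1*44765 = -12*√(((-1)² + 1)²) - 1*44765 = -12*√((1 + 1)²) - 44765 = -12*√(2²) - 44765 = -12*√4 - 44765 = -12*2 - 44765 = -24 - 44765 = -44789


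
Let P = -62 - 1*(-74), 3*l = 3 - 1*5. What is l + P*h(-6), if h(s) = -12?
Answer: -434/3 ≈ -144.67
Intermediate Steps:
l = -⅔ (l = (3 - 1*5)/3 = (3 - 5)/3 = (⅓)*(-2) = -⅔ ≈ -0.66667)
P = 12 (P = -62 + 74 = 12)
l + P*h(-6) = -⅔ + 12*(-12) = -⅔ - 144 = -434/3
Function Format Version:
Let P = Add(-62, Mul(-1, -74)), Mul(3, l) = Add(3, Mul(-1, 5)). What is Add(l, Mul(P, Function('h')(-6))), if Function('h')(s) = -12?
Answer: Rational(-434, 3) ≈ -144.67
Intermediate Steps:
l = Rational(-2, 3) (l = Mul(Rational(1, 3), Add(3, Mul(-1, 5))) = Mul(Rational(1, 3), Add(3, -5)) = Mul(Rational(1, 3), -2) = Rational(-2, 3) ≈ -0.66667)
P = 12 (P = Add(-62, 74) = 12)
Add(l, Mul(P, Function('h')(-6))) = Add(Rational(-2, 3), Mul(12, -12)) = Add(Rational(-2, 3), -144) = Rational(-434, 3)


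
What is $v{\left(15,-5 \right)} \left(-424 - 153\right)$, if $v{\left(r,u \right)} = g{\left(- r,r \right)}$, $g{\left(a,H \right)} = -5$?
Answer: $2885$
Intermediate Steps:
$v{\left(r,u \right)} = -5$
$v{\left(15,-5 \right)} \left(-424 - 153\right) = - 5 \left(-424 - 153\right) = \left(-5\right) \left(-577\right) = 2885$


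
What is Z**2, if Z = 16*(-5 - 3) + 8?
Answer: 14400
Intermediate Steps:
Z = -120 (Z = 16*(-8) + 8 = -128 + 8 = -120)
Z**2 = (-120)**2 = 14400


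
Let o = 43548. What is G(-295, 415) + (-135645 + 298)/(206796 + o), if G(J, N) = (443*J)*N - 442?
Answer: -13577336127995/250344 ≈ -5.4235e+7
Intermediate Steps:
G(J, N) = -442 + 443*J*N (G(J, N) = 443*J*N - 442 = -442 + 443*J*N)
G(-295, 415) + (-135645 + 298)/(206796 + o) = (-442 + 443*(-295)*415) + (-135645 + 298)/(206796 + 43548) = (-442 - 54234275) - 135347/250344 = -54234717 - 135347*1/250344 = -54234717 - 135347/250344 = -13577336127995/250344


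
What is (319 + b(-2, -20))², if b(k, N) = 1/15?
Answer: 22905796/225 ≈ 1.0180e+5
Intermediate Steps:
b(k, N) = 1/15
(319 + b(-2, -20))² = (319 + 1/15)² = (4786/15)² = 22905796/225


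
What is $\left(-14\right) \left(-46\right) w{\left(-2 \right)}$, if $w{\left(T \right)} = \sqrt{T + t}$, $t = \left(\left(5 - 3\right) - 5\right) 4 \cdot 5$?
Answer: $644 i \sqrt{62} \approx 5070.9 i$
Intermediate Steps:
$t = -60$ ($t = \left(2 - 5\right) 4 \cdot 5 = \left(-3\right) 4 \cdot 5 = \left(-12\right) 5 = -60$)
$w{\left(T \right)} = \sqrt{-60 + T}$ ($w{\left(T \right)} = \sqrt{T - 60} = \sqrt{-60 + T}$)
$\left(-14\right) \left(-46\right) w{\left(-2 \right)} = \left(-14\right) \left(-46\right) \sqrt{-60 - 2} = 644 \sqrt{-62} = 644 i \sqrt{62}$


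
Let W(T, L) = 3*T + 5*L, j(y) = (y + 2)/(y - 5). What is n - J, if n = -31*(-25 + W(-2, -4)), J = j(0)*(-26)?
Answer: 7853/5 ≈ 1570.6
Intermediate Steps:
j(y) = (2 + y)/(-5 + y)
J = 52/5 (J = ((2 + 0)/(-5 + 0))*(-26) = (2/(-5))*(-26) = -1/5*2*(-26) = -2/5*(-26) = 52/5 ≈ 10.400)
n = 1581 (n = -31*(-25 + (3*(-2) + 5*(-4))) = -31*(-25 + (-6 - 20)) = -31*(-25 - 26) = -31*(-51) = 1581)
n - J = 1581 - 1*52/5 = 1581 - 52/5 = 7853/5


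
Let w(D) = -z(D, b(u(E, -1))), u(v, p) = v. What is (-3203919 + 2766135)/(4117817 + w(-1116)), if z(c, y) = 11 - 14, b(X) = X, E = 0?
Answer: -109446/1029455 ≈ -0.10631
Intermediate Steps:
z(c, y) = -3
w(D) = 3 (w(D) = -1*(-3) = 3)
(-3203919 + 2766135)/(4117817 + w(-1116)) = (-3203919 + 2766135)/(4117817 + 3) = -437784/4117820 = -437784*1/4117820 = -109446/1029455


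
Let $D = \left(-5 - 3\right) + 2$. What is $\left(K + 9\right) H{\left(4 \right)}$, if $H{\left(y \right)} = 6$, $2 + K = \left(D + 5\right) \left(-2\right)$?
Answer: $54$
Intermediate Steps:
$D = -6$ ($D = -8 + 2 = -6$)
$K = 0$ ($K = -2 + \left(-6 + 5\right) \left(-2\right) = -2 - -2 = -2 + 2 = 0$)
$\left(K + 9\right) H{\left(4 \right)} = \left(0 + 9\right) 6 = 9 \cdot 6 = 54$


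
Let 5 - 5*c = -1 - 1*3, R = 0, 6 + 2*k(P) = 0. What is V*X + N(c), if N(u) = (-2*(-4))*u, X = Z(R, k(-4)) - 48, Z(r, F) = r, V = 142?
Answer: -34008/5 ≈ -6801.6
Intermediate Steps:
k(P) = -3 (k(P) = -3 + (½)*0 = -3 + 0 = -3)
c = 9/5 (c = 1 - (-1 - 1*3)/5 = 1 - (-1 - 3)/5 = 1 - ⅕*(-4) = 1 + ⅘ = 9/5 ≈ 1.8000)
X = -48 (X = 0 - 48 = -48)
N(u) = 8*u
V*X + N(c) = 142*(-48) + 8*(9/5) = -6816 + 72/5 = -34008/5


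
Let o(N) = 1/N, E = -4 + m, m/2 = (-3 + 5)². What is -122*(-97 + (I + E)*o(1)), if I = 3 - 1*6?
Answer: 11712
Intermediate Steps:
I = -3 (I = 3 - 6 = -3)
m = 8 (m = 2*(-3 + 5)² = 2*2² = 2*4 = 8)
E = 4 (E = -4 + 8 = 4)
-122*(-97 + (I + E)*o(1)) = -122*(-97 + (-3 + 4)/1) = -122*(-97 + 1*1) = -122*(-97 + 1) = -122*(-96) = 11712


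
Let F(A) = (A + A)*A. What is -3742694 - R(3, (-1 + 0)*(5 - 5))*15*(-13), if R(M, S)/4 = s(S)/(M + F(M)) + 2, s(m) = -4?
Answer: -26188978/7 ≈ -3.7413e+6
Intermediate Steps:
F(A) = 2*A² (F(A) = (2*A)*A = 2*A²)
R(M, S) = 8 - 16/(M + 2*M²) (R(M, S) = 4*(-4/(M + 2*M²) + 2) = 4*(2 - 4/(M + 2*M²)) = 8 - 16/(M + 2*M²))
-3742694 - R(3, (-1 + 0)*(5 - 5))*15*(-13) = -3742694 - (8*(-2 + 3 + 2*3²)/(3*(1 + 2*3)))*15*(-13) = -3742694 - (8*(⅓)*(-2 + 3 + 2*9)/(1 + 6))*15*(-13) = -3742694 - (8*(⅓)*(-2 + 3 + 18)/7)*15*(-13) = -3742694 - (8*(⅓)*(⅐)*19)*15*(-13) = -3742694 - (152/21)*15*(-13) = -3742694 - 760*(-13)/7 = -3742694 - 1*(-9880/7) = -3742694 + 9880/7 = -26188978/7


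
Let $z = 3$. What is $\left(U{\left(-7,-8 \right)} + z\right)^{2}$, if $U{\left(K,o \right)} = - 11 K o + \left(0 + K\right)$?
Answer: $384400$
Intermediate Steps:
$U{\left(K,o \right)} = K - 11 K o$ ($U{\left(K,o \right)} = - 11 K o + K = K - 11 K o$)
$\left(U{\left(-7,-8 \right)} + z\right)^{2} = \left(- 7 \left(1 - -88\right) + 3\right)^{2} = \left(- 7 \left(1 + 88\right) + 3\right)^{2} = \left(\left(-7\right) 89 + 3\right)^{2} = \left(-623 + 3\right)^{2} = \left(-620\right)^{2} = 384400$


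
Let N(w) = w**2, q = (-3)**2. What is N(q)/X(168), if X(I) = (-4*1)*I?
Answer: -27/224 ≈ -0.12054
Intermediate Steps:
q = 9
X(I) = -4*I
N(q)/X(168) = 9**2/((-4*168)) = 81/(-672) = 81*(-1/672) = -27/224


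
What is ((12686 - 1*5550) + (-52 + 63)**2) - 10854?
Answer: -3597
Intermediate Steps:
((12686 - 1*5550) + (-52 + 63)**2) - 10854 = ((12686 - 5550) + 11**2) - 10854 = (7136 + 121) - 10854 = 7257 - 10854 = -3597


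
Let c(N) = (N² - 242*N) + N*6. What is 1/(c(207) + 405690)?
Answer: 1/399687 ≈ 2.5020e-6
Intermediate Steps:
c(N) = N² - 236*N (c(N) = (N² - 242*N) + 6*N = N² - 236*N)
1/(c(207) + 405690) = 1/(207*(-236 + 207) + 405690) = 1/(207*(-29) + 405690) = 1/(-6003 + 405690) = 1/399687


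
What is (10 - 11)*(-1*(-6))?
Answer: -6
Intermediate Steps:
(10 - 11)*(-1*(-6)) = -1*6 = -6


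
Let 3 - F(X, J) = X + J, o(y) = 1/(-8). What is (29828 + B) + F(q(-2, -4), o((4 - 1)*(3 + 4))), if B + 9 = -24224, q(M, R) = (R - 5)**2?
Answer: 44137/8 ≈ 5517.1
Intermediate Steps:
o(y) = -1/8 (o(y) = 1*(-1/8) = -1/8)
q(M, R) = (-5 + R)**2
B = -24233 (B = -9 - 24224 = -24233)
F(X, J) = 3 - J - X (F(X, J) = 3 - (X + J) = 3 - (J + X) = 3 + (-J - X) = 3 - J - X)
(29828 + B) + F(q(-2, -4), o((4 - 1)*(3 + 4))) = (29828 - 24233) + (3 - 1*(-1/8) - (-5 - 4)**2) = 5595 + (3 + 1/8 - 1*(-9)**2) = 5595 + (3 + 1/8 - 1*81) = 5595 + (3 + 1/8 - 81) = 5595 - 623/8 = 44137/8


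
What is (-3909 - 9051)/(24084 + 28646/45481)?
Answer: -58943376/109539305 ≈ -0.53810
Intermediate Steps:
(-3909 - 9051)/(24084 + 28646/45481) = -12960/(24084 + 28646*(1/45481)) = -12960/(24084 + 28646/45481) = -12960/1095393050/45481 = -12960*45481/1095393050 = -58943376/109539305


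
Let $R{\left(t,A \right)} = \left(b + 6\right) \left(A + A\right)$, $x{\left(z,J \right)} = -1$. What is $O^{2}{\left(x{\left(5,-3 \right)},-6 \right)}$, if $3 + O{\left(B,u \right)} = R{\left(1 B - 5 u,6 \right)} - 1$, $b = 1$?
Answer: $6400$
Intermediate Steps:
$R{\left(t,A \right)} = 14 A$ ($R{\left(t,A \right)} = \left(1 + 6\right) \left(A + A\right) = 7 \cdot 2 A = 14 A$)
$O{\left(B,u \right)} = 80$ ($O{\left(B,u \right)} = -3 + \left(14 \cdot 6 - 1\right) = -3 + \left(84 - 1\right) = -3 + 83 = 80$)
$O^{2}{\left(x{\left(5,-3 \right)},-6 \right)} = 80^{2} = 6400$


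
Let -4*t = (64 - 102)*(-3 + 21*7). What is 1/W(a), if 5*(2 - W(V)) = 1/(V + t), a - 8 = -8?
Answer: 6840/13679 ≈ 0.50004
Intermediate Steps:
t = 1368 (t = -(64 - 102)*(-3 + 21*7)/4 = -(-19)*(-3 + 147)/2 = -(-19)*144/2 = -¼*(-5472) = 1368)
a = 0 (a = 8 - 8 = 0)
W(V) = 2 - 1/(5*(1368 + V)) (W(V) = 2 - 1/(5*(V + 1368)) = 2 - 1/(5*(1368 + V)))
1/W(a) = 1/((13679 + 10*0)/(5*(1368 + 0))) = 1/((⅕)*(13679 + 0)/1368) = 1/((⅕)*(1/1368)*13679) = 1/(13679/6840) = 6840/13679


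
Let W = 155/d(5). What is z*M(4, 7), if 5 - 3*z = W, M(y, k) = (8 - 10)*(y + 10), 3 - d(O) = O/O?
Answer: 2030/3 ≈ 676.67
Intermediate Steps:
d(O) = 2 (d(O) = 3 - O/O = 3 - 1*1 = 3 - 1 = 2)
W = 155/2 ≈ 77.500
M(y, k) = -20 - 2*y (M(y, k) = -2*(10 + y) = -20 - 2*y)
z = -145/6 (z = 5/3 - 1/3*155/2 = 5/3 - 155/6 = -145/6 ≈ -24.167)
z*M(4, 7) = -145*(-20 - 2*4)/6 = -145*(-20 - 8)/6 = -145/6*(-28) = 2030/3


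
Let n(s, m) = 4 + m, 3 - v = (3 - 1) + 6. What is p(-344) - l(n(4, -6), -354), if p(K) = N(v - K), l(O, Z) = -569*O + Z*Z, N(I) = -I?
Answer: -126793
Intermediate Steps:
v = -5 (v = 3 - ((3 - 1) + 6) = 3 - (2 + 6) = 3 - 1*8 = 3 - 8 = -5)
l(O, Z) = Z² - 569*O (l(O, Z) = -569*O + Z² = Z² - 569*O)
p(K) = 5 + K (p(K) = -(-5 - K) = 5 + K)
p(-344) - l(n(4, -6), -354) = (5 - 344) - ((-354)² - 569*(4 - 6)) = -339 - (125316 - 569*(-2)) = -339 - (125316 + 1138) = -339 - 1*126454 = -339 - 126454 = -126793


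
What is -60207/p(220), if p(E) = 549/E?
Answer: -72380/3 ≈ -24127.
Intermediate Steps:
-60207/p(220) = -60207/(549/220) = -60207/(549*(1/220)) = -60207/549/220 = -60207*220/549 = -72380/3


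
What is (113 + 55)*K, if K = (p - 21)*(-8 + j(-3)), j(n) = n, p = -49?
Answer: 129360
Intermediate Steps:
K = 770 (K = (-49 - 21)*(-8 - 3) = -70*(-11) = 770)
(113 + 55)*K = (113 + 55)*770 = 168*770 = 129360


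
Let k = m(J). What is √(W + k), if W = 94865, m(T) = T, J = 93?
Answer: √94958 ≈ 308.15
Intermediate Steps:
k = 93
√(W + k) = √(94865 + 93) = √94958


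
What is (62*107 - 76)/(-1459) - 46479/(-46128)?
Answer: -78231521/22433584 ≈ -3.4873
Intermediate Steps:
(62*107 - 76)/(-1459) - 46479/(-46128) = (6634 - 76)*(-1/1459) - 46479*(-1/46128) = 6558*(-1/1459) + 15493/15376 = -6558/1459 + 15493/15376 = -78231521/22433584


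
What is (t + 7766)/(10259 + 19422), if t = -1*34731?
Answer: -26965/29681 ≈ -0.90849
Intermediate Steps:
t = -34731
(t + 7766)/(10259 + 19422) = (-34731 + 7766)/(10259 + 19422) = -26965/29681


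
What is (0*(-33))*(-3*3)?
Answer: 0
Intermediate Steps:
(0*(-33))*(-3*3) = 0*(-9) = 0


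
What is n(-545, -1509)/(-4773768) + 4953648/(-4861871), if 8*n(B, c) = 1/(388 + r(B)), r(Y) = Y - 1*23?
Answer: -4864642210756327/4774514235413760 ≈ -1.0189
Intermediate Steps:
r(Y) = -23 + Y (r(Y) = Y - 23 = -23 + Y)
n(B, c) = 1/(8*(365 + B)) (n(B, c) = 1/(8*(388 + (-23 + B))) = 1/(8*(365 + B)))
n(-545, -1509)/(-4773768) + 4953648/(-4861871) = (1/(8*(365 - 545)))/(-4773768) + 4953648/(-4861871) = ((1/8)/(-180))*(-1/4773768) + 4953648*(-1/4861871) = ((1/8)*(-1/180))*(-1/4773768) - 707664/694553 = -1/1440*(-1/4773768) - 707664/694553 = 1/6874225920 - 707664/694553 = -4864642210756327/4774514235413760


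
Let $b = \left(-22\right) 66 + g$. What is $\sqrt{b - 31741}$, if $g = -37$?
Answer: $i \sqrt{33230} \approx 182.29 i$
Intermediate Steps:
$b = -1489$ ($b = \left(-22\right) 66 - 37 = -1452 - 37 = -1489$)
$\sqrt{b - 31741} = \sqrt{-1489 - 31741} = \sqrt{-33230} = i \sqrt{33230}$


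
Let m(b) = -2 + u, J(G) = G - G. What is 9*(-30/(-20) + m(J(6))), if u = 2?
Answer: 27/2 ≈ 13.500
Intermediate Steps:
J(G) = 0
m(b) = 0 (m(b) = -2 + 2 = 0)
9*(-30/(-20) + m(J(6))) = 9*(-30/(-20) + 0) = 9*(-30*(-1/20) + 0) = 9*(3/2 + 0) = 9*(3/2) = 27/2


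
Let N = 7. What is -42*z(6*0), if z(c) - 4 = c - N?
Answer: 126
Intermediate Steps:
z(c) = -3 + c (z(c) = 4 + (c - 1*7) = 4 + (c - 7) = 4 + (-7 + c) = -3 + c)
-42*z(6*0) = -42*(-3 + 6*0) = -42*(-3 + 0) = -42*(-3) = 126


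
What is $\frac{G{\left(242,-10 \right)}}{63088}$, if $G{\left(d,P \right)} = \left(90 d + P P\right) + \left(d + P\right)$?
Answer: $\frac{1382}{3943} \approx 0.35049$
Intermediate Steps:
$G{\left(d,P \right)} = P + P^{2} + 91 d$ ($G{\left(d,P \right)} = \left(90 d + P^{2}\right) + \left(P + d\right) = \left(P^{2} + 90 d\right) + \left(P + d\right) = P + P^{2} + 91 d$)
$\frac{G{\left(242,-10 \right)}}{63088} = \frac{-10 + \left(-10\right)^{2} + 91 \cdot 242}{63088} = \left(-10 + 100 + 22022\right) \frac{1}{63088} = 22112 \cdot \frac{1}{63088} = \frac{1382}{3943}$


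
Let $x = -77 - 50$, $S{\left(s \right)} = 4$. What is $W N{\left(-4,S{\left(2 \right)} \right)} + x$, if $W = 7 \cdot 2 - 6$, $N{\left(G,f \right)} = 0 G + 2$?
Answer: $-111$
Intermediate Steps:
$N{\left(G,f \right)} = 2$ ($N{\left(G,f \right)} = 0 + 2 = 2$)
$x = -127$
$W = 8$ ($W = 14 - 6 = 8$)
$W N{\left(-4,S{\left(2 \right)} \right)} + x = 8 \cdot 2 - 127 = 16 - 127 = -111$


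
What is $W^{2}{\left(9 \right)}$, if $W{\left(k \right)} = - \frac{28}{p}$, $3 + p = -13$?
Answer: $\frac{49}{16} \approx 3.0625$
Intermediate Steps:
$p = -16$ ($p = -3 - 13 = -16$)
$W{\left(k \right)} = \frac{7}{4}$ ($W{\left(k \right)} = - \frac{28}{-16} = \left(-28\right) \left(- \frac{1}{16}\right) = \frac{7}{4}$)
$W^{2}{\left(9 \right)} = \left(\frac{7}{4}\right)^{2} = \frac{49}{16}$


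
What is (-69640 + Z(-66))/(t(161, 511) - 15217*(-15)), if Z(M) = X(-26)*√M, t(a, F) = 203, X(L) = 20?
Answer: -34820/114229 + 10*I*√66/114229 ≈ -0.30483 + 0.00071121*I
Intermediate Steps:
Z(M) = 20*√M
(-69640 + Z(-66))/(t(161, 511) - 15217*(-15)) = (-69640 + 20*√(-66))/(203 - 15217*(-15)) = (-69640 + 20*(I*√66))/(203 + 228255) = (-69640 + 20*I*√66)/228458 = (-69640 + 20*I*√66)*(1/228458) = -34820/114229 + 10*I*√66/114229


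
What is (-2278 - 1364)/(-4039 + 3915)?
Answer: 1821/62 ≈ 29.371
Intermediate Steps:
(-2278 - 1364)/(-4039 + 3915) = -3642/(-124) = -3642*(-1/124) = 1821/62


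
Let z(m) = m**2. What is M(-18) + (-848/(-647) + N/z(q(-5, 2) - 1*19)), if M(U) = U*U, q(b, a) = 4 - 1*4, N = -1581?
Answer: 74958929/233567 ≈ 320.93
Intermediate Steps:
q(b, a) = 0 (q(b, a) = 4 - 4 = 0)
M(U) = U**2
M(-18) + (-848/(-647) + N/z(q(-5, 2) - 1*19)) = (-18)**2 + (-848/(-647) - 1581/(0 - 1*19)**2) = 324 + (-848*(-1/647) - 1581/(0 - 19)**2) = 324 + (848/647 - 1581/((-19)**2)) = 324 + (848/647 - 1581/361) = 324 - 716779/233567 = 74958929/233567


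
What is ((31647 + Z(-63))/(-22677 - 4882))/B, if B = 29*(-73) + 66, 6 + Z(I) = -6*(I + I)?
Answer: 32397/56523509 ≈ 0.00057316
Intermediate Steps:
Z(I) = -6 - 12*I (Z(I) = -6 - 6*(I + I) = -6 - 12*I)
B = -2051 (B = -2117 + 66 = -2051)
((31647 + Z(-63))/(-22677 - 4882))/B = ((31647 + (-6 - 12*(-63)))/(-22677 - 4882))/(-2051) = ((31647 + (-6 + 756))/(-27559))*(-1/2051) = ((31647 + 750)*(-1/27559))*(-1/2051) = (32397*(-1/27559))*(-1/2051) = -32397/27559*(-1/2051) = 32397/56523509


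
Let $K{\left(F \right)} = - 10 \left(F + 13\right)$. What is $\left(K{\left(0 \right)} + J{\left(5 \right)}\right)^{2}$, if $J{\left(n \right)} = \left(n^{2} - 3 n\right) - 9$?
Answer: $16641$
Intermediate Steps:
$K{\left(F \right)} = -130 - 10 F$ ($K{\left(F \right)} = - 10 \left(13 + F\right) = -130 - 10 F$)
$J{\left(n \right)} = -9 + n^{2} - 3 n$
$\left(K{\left(0 \right)} + J{\left(5 \right)}\right)^{2} = \left(\left(-130 - 0\right) - \left(24 - 25\right)\right)^{2} = \left(\left(-130 + 0\right) - -1\right)^{2} = \left(-130 + 1\right)^{2} = \left(-129\right)^{2} = 16641$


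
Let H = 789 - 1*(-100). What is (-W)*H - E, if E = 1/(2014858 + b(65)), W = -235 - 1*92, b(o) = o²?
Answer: 586953485348/2019083 ≈ 2.9070e+5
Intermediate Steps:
W = -327 (W = -235 - 92 = -327)
H = 889 (H = 789 + 100 = 889)
E = 1/2019083 (E = 1/(2014858 + 65²) = 1/(2014858 + 4225) = 1/2019083 ≈ 4.9527e-7)
(-W)*H - E = -1*(-327)*889 - 1*1/2019083 = 327*889 - 1/2019083 = 290703 - 1/2019083 = 586953485348/2019083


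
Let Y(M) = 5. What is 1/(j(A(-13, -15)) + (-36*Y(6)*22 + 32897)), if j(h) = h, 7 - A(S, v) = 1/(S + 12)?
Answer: 1/28945 ≈ 3.4548e-5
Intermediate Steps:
A(S, v) = 7 - 1/(12 + S) (A(S, v) = 7 - 1/(S + 12) = 7 - 1/(12 + S))
1/(j(A(-13, -15)) + (-36*Y(6)*22 + 32897)) = 1/((83 + 7*(-13))/(12 - 13) + (-36*5*22 + 32897)) = 1/((83 - 91)/(-1) + (-180*22 + 32897)) = 1/(-1*(-8) + (-3960 + 32897)) = 1/(8 + 28937) = 1/28945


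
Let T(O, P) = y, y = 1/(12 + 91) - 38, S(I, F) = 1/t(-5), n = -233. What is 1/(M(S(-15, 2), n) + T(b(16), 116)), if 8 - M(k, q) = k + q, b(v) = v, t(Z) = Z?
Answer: 515/104653 ≈ 0.0049210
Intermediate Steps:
S(I, F) = -⅕ (S(I, F) = 1/(-5) = -⅕)
y = -3913/103 (y = 1/103 - 38 = -3913/103 ≈ -37.990)
T(O, P) = -3913/103
M(k, q) = 8 - k - q (M(k, q) = 8 - (k + q) = 8 + (-k - q) = 8 - k - q)
1/(M(S(-15, 2), n) + T(b(16), 116)) = 1/((8 - 1*(-⅕) - 1*(-233)) - 3913/103) = 1/((8 + ⅕ + 233) - 3913/103) = 1/(1206/5 - 3913/103) = 1/(104653/515) = 515/104653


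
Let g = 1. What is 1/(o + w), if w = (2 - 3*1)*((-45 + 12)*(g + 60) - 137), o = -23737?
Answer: -1/21587 ≈ -4.6324e-5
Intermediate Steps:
w = 2150 (w = (2 - 3*1)*((-45 + 12)*(1 + 60) - 137) = (2 - 3)*(-33*61 - 137) = -(-2013 - 137) = -1*(-2150) = 2150)
1/(o + w) = 1/(-23737 + 2150) = 1/(-21587) = -1/21587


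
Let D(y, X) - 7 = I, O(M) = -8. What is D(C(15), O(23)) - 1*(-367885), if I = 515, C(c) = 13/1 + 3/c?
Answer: 368407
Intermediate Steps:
C(c) = 13 + 3/c (C(c) = 13*1 + 3/c = 13 + 3/c)
D(y, X) = 522 (D(y, X) = 7 + 515 = 522)
D(C(15), O(23)) - 1*(-367885) = 522 - 1*(-367885) = 522 + 367885 = 368407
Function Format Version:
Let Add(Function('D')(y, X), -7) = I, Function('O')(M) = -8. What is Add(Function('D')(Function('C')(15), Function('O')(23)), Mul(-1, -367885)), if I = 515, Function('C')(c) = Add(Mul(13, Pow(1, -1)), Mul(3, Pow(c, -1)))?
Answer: 368407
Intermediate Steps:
Function('C')(c) = Add(13, Mul(3, Pow(c, -1))) (Function('C')(c) = Add(Mul(13, 1), Mul(3, Pow(c, -1))) = Add(13, Mul(3, Pow(c, -1))))
Function('D')(y, X) = 522 (Function('D')(y, X) = Add(7, 515) = 522)
Add(Function('D')(Function('C')(15), Function('O')(23)), Mul(-1, -367885)) = Add(522, Mul(-1, -367885)) = Add(522, 367885) = 368407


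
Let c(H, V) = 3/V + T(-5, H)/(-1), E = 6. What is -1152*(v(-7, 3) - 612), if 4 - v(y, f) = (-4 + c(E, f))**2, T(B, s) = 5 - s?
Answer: 705024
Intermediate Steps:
c(H, V) = -5 + H + 3/V (c(H, V) = 3/V + (5 - H)/(-1) = 3/V + (5 - H)*(-1) = 3/V + (-5 + H) = -5 + H + 3/V)
v(y, f) = 4 - (-3 + 3/f)**2 (v(y, f) = 4 - (-4 + (-5 + 6 + 3/f))**2 = 4 - (-4 + (1 + 3/f))**2 = 4 - (-3 + 3/f)**2)
-1152*(v(-7, 3) - 612) = -1152*((-5 - 9/3**2 + 18/3) - 612) = -1152*((-5 - 9*1/9 + 18*(1/3)) - 612) = -1152*((-5 - 1 + 6) - 612) = -1152*(0 - 612) = -1152*(-612) = 705024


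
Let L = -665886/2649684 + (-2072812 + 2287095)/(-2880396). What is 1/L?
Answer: -636011599572/207149800619 ≈ -3.0703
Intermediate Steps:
L = -207149800619/636011599572 (L = -665886*1/2649684 + 214283*(-1/2880396) = -110981/441614 - 214283/2880396 = -207149800619/636011599572 ≈ -0.32570)
1/L = 1/(-207149800619/636011599572) = -636011599572/207149800619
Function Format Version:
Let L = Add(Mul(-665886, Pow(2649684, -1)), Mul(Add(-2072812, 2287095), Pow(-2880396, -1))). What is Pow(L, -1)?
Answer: Rational(-636011599572, 207149800619) ≈ -3.0703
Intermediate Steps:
L = Rational(-207149800619, 636011599572) (L = Add(Mul(-665886, Rational(1, 2649684)), Mul(214283, Rational(-1, 2880396))) = Add(Rational(-110981, 441614), Rational(-214283, 2880396)) = Rational(-207149800619, 636011599572) ≈ -0.32570)
Pow(L, -1) = Pow(Rational(-207149800619, 636011599572), -1) = Rational(-636011599572, 207149800619)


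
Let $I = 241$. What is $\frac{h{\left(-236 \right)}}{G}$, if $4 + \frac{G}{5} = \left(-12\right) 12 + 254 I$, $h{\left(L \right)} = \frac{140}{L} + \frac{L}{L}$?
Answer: $\frac{12}{9007235} \approx 1.3323 \cdot 10^{-6}$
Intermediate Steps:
$h{\left(L \right)} = 1 + \frac{140}{L}$ ($h{\left(L \right)} = \frac{140}{L} + 1 = 1 + \frac{140}{L}$)
$G = 305330$ ($G = -20 + 5 \left(\left(-12\right) 12 + 254 \cdot 241\right) = -20 + 5 \left(-144 + 61214\right) = -20 + 5 \cdot 61070 = -20 + 305350 = 305330$)
$\frac{h{\left(-236 \right)}}{G} = \frac{\frac{1}{-236} \left(140 - 236\right)}{305330} = \left(- \frac{1}{236}\right) \left(-96\right) \frac{1}{305330} = \frac{24}{59} \cdot \frac{1}{305330} = \frac{12}{9007235}$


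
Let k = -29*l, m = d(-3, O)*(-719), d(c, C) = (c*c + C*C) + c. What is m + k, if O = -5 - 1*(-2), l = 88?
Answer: -13337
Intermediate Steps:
O = -3 (O = -5 + 2 = -3)
d(c, C) = c + C² + c² (d(c, C) = (c² + C²) + c = (C² + c²) + c = c + C² + c²)
m = -10785 (m = (-3 + (-3)² + (-3)²)*(-719) = (-3 + 9 + 9)*(-719) = 15*(-719) = -10785)
k = -2552 (k = -29*88 = -2552)
m + k = -10785 - 2552 = -13337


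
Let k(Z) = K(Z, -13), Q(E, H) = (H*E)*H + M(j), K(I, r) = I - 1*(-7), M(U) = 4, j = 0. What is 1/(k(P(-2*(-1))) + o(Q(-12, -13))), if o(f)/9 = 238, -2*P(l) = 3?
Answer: 2/4295 ≈ 0.00046566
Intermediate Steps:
P(l) = -3/2 (P(l) = -½*3 = -3/2)
K(I, r) = 7 + I (K(I, r) = I + 7 = 7 + I)
Q(E, H) = 4 + E*H² (Q(E, H) = (H*E)*H + 4 = (E*H)*H + 4 = E*H² + 4 = 4 + E*H²)
k(Z) = 7 + Z
o(f) = 2142 (o(f) = 9*238 = 2142)
1/(k(P(-2*(-1))) + o(Q(-12, -13))) = 1/((7 - 3/2) + 2142) = 1/(11/2 + 2142) = 1/(4295/2) = 2/4295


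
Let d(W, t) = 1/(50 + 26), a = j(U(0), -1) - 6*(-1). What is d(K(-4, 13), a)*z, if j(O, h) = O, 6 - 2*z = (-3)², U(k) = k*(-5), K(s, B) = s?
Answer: -3/152 ≈ -0.019737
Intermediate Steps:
U(k) = -5*k
z = -3/2 (z = 3 - ½*(-3)² = 3 - ½*9 = 3 - 9/2 = -3/2 ≈ -1.5000)
a = 6 (a = -5*0 - 6*(-1) = 0 + 6 = 6)
d(W, t) = 1/76
d(K(-4, 13), a)*z = (1/76)*(-3/2) = -3/152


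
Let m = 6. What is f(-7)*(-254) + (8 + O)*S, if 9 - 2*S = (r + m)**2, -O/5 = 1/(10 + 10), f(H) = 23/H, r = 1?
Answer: 4757/7 ≈ 679.57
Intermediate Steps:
O = -1/4 (O = -5/(10 + 10) = -5/20 = -5*1/20 = -1/4 ≈ -0.25000)
S = -20 (S = 9/2 - (1 + 6)**2/2 = 9/2 - 1/2*7**2 = 9/2 - 1/2*49 = 9/2 - 49/2 = -20)
f(-7)*(-254) + (8 + O)*S = (23/(-7))*(-254) + (8 - 1/4)*(-20) = (23*(-1/7))*(-254) + (31/4)*(-20) = -23/7*(-254) - 155 = 5842/7 - 155 = 4757/7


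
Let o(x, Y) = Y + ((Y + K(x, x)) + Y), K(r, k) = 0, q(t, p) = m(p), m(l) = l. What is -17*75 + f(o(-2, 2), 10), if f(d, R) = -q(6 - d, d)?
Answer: -1281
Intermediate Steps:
q(t, p) = p
o(x, Y) = 3*Y (o(x, Y) = Y + ((Y + 0) + Y) = Y + (Y + Y) = Y + 2*Y = 3*Y)
f(d, R) = -d
-17*75 + f(o(-2, 2), 10) = -17*75 - 3*2 = -1275 - 1*6 = -1275 - 6 = -1281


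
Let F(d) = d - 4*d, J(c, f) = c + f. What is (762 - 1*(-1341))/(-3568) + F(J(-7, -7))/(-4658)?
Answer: -4972815/8309872 ≈ -0.59842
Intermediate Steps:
F(d) = -3*d
(762 - 1*(-1341))/(-3568) + F(J(-7, -7))/(-4658) = (762 - 1*(-1341))/(-3568) - 3*(-7 - 7)/(-4658) = (762 + 1341)*(-1/3568) - 3*(-14)*(-1/4658) = 2103*(-1/3568) + 42*(-1/4658) = -2103/3568 - 21/2329 = -4972815/8309872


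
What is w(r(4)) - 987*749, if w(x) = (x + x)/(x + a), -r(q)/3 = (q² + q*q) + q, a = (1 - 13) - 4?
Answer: -22917099/31 ≈ -7.3926e+5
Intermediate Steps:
a = -16 (a = -12 - 4 = -16)
r(q) = -6*q² - 3*q (r(q) = -3*((q² + q*q) + q) = -3*((q² + q²) + q) = -3*(2*q² + q) = -3*(q + 2*q²) = -6*q² - 3*q)
w(x) = 2*x/(-16 + x) (w(x) = (x + x)/(x - 16) = (2*x)/(-16 + x) = 2*x/(-16 + x))
w(r(4)) - 987*749 = 2*(-3*4*(1 + 2*4))/(-16 - 3*4*(1 + 2*4)) - 987*749 = 2*(-3*4*(1 + 8))/(-16 - 3*4*(1 + 8)) - 739263 = 2*(-3*4*9)/(-16 - 3*4*9) - 739263 = 2*(-108)/(-16 - 108) - 739263 = 2*(-108)/(-124) - 739263 = 2*(-108)*(-1/124) - 739263 = 54/31 - 739263 = -22917099/31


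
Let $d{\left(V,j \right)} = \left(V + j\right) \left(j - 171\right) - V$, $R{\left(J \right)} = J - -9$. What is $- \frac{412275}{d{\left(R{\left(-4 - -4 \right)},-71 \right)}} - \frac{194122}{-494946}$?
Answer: $- \frac{648848396}{23941017} \approx -27.102$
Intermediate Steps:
$R{\left(J \right)} = 9 + J$ ($R{\left(J \right)} = J + 9 = 9 + J$)
$d{\left(V,j \right)} = - V + \left(-171 + j\right) \left(V + j\right)$ ($d{\left(V,j \right)} = \left(V + j\right) \left(-171 + j\right) - V = \left(-171 + j\right) \left(V + j\right) - V = - V + \left(-171 + j\right) \left(V + j\right)$)
$- \frac{412275}{d{\left(R{\left(-4 - -4 \right)},-71 \right)}} - \frac{194122}{-494946} = - \frac{412275}{\left(-71\right)^{2} - 172 \left(9 - 0\right) - -12141 + \left(9 - 0\right) \left(-71\right)} - \frac{194122}{-494946} = - \frac{412275}{5041 - 172 \left(9 + \left(-4 + 4\right)\right) + 12141 + \left(9 + \left(-4 + 4\right)\right) \left(-71\right)} - - \frac{3131}{7983} = - \frac{412275}{5041 - 172 \left(9 + 0\right) + 12141 + \left(9 + 0\right) \left(-71\right)} + \frac{3131}{7983} = - \frac{412275}{5041 - 1548 + 12141 + 9 \left(-71\right)} + \frac{3131}{7983} = - \frac{412275}{5041 - 1548 + 12141 - 639} + \frac{3131}{7983} = - \frac{412275}{14995} + \frac{3131}{7983} = \left(-412275\right) \frac{1}{14995} + \frac{3131}{7983} = - \frac{82455}{2999} + \frac{3131}{7983} = - \frac{648848396}{23941017}$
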